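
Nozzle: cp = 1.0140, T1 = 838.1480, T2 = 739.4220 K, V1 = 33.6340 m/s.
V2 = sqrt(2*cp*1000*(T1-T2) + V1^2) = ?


dT = 98.7260 K
2*cp*1000*dT = 200216.3280
V1^2 = 1131.2460
V2 = sqrt(201347.5740) = 448.7177 m/s

448.7177 m/s


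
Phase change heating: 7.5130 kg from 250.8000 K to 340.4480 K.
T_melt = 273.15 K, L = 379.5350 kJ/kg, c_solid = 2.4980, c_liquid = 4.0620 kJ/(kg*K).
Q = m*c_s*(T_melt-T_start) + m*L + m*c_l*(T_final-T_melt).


Q1 (sensible, solid) = 7.5130 * 2.4980 * 22.3500 = 419.4530 kJ
Q2 (latent) = 7.5130 * 379.5350 = 2851.4465 kJ
Q3 (sensible, liquid) = 7.5130 * 4.0620 * 67.2980 = 2053.7873 kJ
Q_total = 5324.6868 kJ

5324.6868 kJ


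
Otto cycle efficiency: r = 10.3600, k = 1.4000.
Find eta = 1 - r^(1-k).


r^(k-1) = 2.5477
eta = 1 - 1/2.5477 = 0.6075 = 60.7485%

60.7485%


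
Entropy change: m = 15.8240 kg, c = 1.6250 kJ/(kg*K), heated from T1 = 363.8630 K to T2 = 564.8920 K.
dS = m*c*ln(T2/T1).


T2/T1 = 1.5525
ln(T2/T1) = 0.4399
dS = 15.8240 * 1.6250 * 0.4399 = 11.3105 kJ/K

11.3105 kJ/K


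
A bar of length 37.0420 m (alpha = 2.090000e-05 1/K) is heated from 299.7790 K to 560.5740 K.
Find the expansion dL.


dT = 260.7950 K
dL = 2.090000e-05 * 37.0420 * 260.7950 = 0.201902 m
L_final = 37.243902 m

dL = 0.201902 m


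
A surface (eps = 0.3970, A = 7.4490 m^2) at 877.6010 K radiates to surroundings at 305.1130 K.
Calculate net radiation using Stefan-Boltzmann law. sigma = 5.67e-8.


T^4 = 5.9318e+11
Tsurr^4 = 8.6665e+09
Q = 0.3970 * 5.67e-8 * 7.4490 * 5.8452e+11 = 98009.4757 W

98009.4757 W


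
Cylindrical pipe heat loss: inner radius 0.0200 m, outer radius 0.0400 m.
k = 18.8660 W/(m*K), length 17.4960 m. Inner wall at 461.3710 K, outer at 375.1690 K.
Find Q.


dT = 86.2020 K
ln(ro/ri) = 0.6931
Q = 2*pi*18.8660*17.4960*86.2020 / 0.6931 = 257923.1651 W

257923.1651 W


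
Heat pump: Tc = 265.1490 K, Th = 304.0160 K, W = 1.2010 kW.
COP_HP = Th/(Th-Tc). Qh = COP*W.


COP = 304.0160 / 38.8670 = 7.8220
Qh = 7.8220 * 1.2010 = 9.3942 kW

COP = 7.8220, Qh = 9.3942 kW


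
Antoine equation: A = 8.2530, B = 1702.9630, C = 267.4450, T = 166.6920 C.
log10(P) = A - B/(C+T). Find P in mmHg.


C+T = 434.1370
B/(C+T) = 3.9226
log10(P) = 8.2530 - 3.9226 = 4.3304
P = 10^4.3304 = 21397.3688 mmHg

21397.3688 mmHg


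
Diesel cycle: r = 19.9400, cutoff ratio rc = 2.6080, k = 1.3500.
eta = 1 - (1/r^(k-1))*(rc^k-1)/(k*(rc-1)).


r^(k-1) = 2.8504
rc^k = 3.6477
eta = 0.5721 = 57.2102%

57.2102%


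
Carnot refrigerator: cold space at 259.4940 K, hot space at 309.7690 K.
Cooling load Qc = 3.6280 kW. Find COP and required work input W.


COP = 259.4940 / 50.2750 = 5.1615
W = 3.6280 / 5.1615 = 0.7029 kW

COP = 5.1615, W = 0.7029 kW


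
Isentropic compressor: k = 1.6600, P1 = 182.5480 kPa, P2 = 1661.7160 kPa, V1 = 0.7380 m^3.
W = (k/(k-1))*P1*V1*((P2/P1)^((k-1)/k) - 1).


(k-1)/k = 0.3976
(P2/P1)^exp = 2.4064
W = 2.5152 * 182.5480 * 0.7380 * (2.4064 - 1) = 476.5343 kJ

476.5343 kJ


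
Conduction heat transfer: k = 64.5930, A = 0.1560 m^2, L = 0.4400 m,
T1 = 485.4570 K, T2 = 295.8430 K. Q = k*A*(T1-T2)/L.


dT = 189.6140 K
Q = 64.5930 * 0.1560 * 189.6140 / 0.4400 = 4342.3795 W

4342.3795 W


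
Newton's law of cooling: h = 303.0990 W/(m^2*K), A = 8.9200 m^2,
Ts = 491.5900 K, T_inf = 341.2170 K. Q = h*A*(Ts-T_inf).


dT = 150.3730 K
Q = 303.0990 * 8.9200 * 150.3730 = 406554.9209 W

406554.9209 W


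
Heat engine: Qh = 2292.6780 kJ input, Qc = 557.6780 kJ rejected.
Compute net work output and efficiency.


W = 2292.6780 - 557.6780 = 1735.0000 kJ
eta = 1735.0000 / 2292.6780 = 0.7568 = 75.6757%

W = 1735.0000 kJ, eta = 75.6757%


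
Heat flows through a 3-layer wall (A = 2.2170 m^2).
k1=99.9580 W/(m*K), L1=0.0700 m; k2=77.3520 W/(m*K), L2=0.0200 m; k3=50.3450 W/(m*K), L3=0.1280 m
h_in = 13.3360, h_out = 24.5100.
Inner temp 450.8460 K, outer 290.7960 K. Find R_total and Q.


R_conv_in = 1/(13.3360*2.2170) = 0.0338
R_1 = 0.0700/(99.9580*2.2170) = 0.0003
R_2 = 0.0200/(77.3520*2.2170) = 0.0001
R_3 = 0.1280/(50.3450*2.2170) = 0.0011
R_conv_out = 1/(24.5100*2.2170) = 0.0184
R_total = 0.0538 K/W
Q = 160.0500 / 0.0538 = 2974.6231 W

R_total = 0.0538 K/W, Q = 2974.6231 W


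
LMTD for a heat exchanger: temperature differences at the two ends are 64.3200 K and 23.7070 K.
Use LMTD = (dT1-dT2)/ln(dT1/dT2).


dT1/dT2 = 2.7131
ln(dT1/dT2) = 0.9981
LMTD = 40.6130 / 0.9981 = 40.6903 K

40.6903 K


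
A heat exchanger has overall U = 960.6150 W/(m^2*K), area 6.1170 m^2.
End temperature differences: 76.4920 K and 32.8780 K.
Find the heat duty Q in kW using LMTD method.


LMTD = 51.6520 K
Q = 960.6150 * 6.1170 * 51.6520 = 303511.1018 W = 303.5111 kW

303.5111 kW


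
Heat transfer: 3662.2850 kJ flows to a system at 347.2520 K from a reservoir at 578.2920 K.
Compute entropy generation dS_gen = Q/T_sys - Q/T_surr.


dS_sys = 3662.2850/347.2520 = 10.5465 kJ/K
dS_surr = -3662.2850/578.2920 = -6.3329 kJ/K
dS_gen = 10.5465 - 6.3329 = 4.2135 kJ/K (irreversible)

dS_gen = 4.2135 kJ/K, irreversible


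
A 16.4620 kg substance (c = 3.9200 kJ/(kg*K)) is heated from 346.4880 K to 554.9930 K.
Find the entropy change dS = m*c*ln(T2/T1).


T2/T1 = 1.6018
ln(T2/T1) = 0.4711
dS = 16.4620 * 3.9200 * 0.4711 = 30.4010 kJ/K

30.4010 kJ/K


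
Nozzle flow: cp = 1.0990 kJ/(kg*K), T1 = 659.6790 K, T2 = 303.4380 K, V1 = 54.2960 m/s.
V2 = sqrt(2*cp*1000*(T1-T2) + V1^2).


dT = 356.2410 K
2*cp*1000*dT = 783017.7180
V1^2 = 2948.0556
V2 = sqrt(785965.7736) = 886.5471 m/s

886.5471 m/s


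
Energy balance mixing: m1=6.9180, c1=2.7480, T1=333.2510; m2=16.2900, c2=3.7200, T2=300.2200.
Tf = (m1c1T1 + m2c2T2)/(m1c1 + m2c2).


num = 24528.2945
den = 79.6095
Tf = 308.1078 K

308.1078 K


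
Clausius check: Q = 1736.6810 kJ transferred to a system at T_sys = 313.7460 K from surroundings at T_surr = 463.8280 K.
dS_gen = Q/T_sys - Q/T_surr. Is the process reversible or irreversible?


dS_sys = 1736.6810/313.7460 = 5.5353 kJ/K
dS_surr = -1736.6810/463.8280 = -3.7442 kJ/K
dS_gen = 5.5353 - 3.7442 = 1.7911 kJ/K (irreversible)

dS_gen = 1.7911 kJ/K, irreversible


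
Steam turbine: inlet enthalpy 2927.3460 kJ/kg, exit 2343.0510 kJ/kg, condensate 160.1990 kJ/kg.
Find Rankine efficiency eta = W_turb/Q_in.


W = 584.2950 kJ/kg
Q_in = 2767.1470 kJ/kg
eta = 0.2112 = 21.1154%

eta = 21.1154%


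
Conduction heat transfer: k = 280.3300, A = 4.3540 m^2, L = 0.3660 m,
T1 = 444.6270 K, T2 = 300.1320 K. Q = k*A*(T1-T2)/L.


dT = 144.4950 K
Q = 280.3300 * 4.3540 * 144.4950 / 0.3660 = 481869.8298 W

481869.8298 W


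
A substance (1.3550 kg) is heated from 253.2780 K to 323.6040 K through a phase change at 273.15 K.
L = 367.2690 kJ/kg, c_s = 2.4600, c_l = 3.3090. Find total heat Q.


Q1 (sensible, solid) = 1.3550 * 2.4600 * 19.8720 = 66.2393 kJ
Q2 (latent) = 1.3550 * 367.2690 = 497.6495 kJ
Q3 (sensible, liquid) = 1.3550 * 3.3090 * 50.4540 = 226.2203 kJ
Q_total = 790.1092 kJ

790.1092 kJ


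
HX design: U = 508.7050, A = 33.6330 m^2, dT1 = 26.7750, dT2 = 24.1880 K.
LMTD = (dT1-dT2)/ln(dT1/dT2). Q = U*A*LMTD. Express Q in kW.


LMTD = 25.4596 K
Q = 508.7050 * 33.6330 * 25.4596 = 435595.2690 W = 435.5953 kW

435.5953 kW


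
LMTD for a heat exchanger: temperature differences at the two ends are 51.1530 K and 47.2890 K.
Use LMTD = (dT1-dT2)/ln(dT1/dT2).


dT1/dT2 = 1.0817
ln(dT1/dT2) = 0.0785
LMTD = 3.8640 / 0.0785 = 49.1957 K

49.1957 K


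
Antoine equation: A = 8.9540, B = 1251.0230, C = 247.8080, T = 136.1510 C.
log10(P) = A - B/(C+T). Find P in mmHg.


C+T = 383.9590
B/(C+T) = 3.2582
log10(P) = 8.9540 - 3.2582 = 5.6958
P = 10^5.6958 = 496340.5085 mmHg

496340.5085 mmHg


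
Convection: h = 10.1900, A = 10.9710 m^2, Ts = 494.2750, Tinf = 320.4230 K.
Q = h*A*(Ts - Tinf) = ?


dT = 173.8520 K
Q = 10.1900 * 10.9710 * 173.8520 = 19435.6957 W

19435.6957 W


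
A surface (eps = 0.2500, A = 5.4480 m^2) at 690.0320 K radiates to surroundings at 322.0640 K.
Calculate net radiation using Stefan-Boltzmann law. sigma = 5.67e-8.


T^4 = 2.2671e+11
Tsurr^4 = 1.0759e+10
Q = 0.2500 * 5.67e-8 * 5.4480 * 2.1595e+11 = 16677.1603 W

16677.1603 W


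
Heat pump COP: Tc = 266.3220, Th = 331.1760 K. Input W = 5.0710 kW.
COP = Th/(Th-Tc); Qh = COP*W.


COP = 331.1760 / 64.8540 = 5.1065
Qh = 5.1065 * 5.0710 = 25.8950 kW

COP = 5.1065, Qh = 25.8950 kW


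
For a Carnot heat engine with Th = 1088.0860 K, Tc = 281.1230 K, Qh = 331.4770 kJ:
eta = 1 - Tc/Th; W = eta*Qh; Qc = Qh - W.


eta = 1 - 281.1230/1088.0860 = 0.7416
W = 0.7416 * 331.4770 = 245.8350 kJ
Qc = 331.4770 - 245.8350 = 85.6420 kJ

eta = 74.1635%, W = 245.8350 kJ, Qc = 85.6420 kJ


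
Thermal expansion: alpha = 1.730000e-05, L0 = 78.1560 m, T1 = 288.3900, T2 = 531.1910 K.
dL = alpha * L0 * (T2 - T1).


dT = 242.8010 K
dL = 1.730000e-05 * 78.1560 * 242.8010 = 0.328291 m
L_final = 78.484291 m

dL = 0.328291 m


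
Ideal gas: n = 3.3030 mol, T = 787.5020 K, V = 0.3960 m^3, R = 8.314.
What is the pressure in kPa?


P = nRT/V = 3.3030 * 8.314 * 787.5020 / 0.3960
= 21625.7042 / 0.3960 = 54610.3643 Pa = 54.6104 kPa

54.6104 kPa


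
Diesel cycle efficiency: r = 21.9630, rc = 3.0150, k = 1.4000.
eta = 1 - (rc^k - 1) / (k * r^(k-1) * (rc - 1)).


r^(k-1) = 3.4409
rc^k = 4.6882
eta = 0.6200 = 62.0047%

62.0047%


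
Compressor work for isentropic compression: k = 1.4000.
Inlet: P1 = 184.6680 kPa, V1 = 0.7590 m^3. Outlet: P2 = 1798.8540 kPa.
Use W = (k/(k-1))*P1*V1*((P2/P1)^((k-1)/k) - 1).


(k-1)/k = 0.2857
(P2/P1)^exp = 1.9163
W = 3.5000 * 184.6680 * 0.7590 * (1.9163 - 1) = 449.4987 kJ

449.4987 kJ


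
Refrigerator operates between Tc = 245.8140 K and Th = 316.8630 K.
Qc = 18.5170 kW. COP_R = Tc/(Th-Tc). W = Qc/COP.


COP = 245.8140 / 71.0490 = 3.4598
W = 18.5170 / 3.4598 = 5.3521 kW

COP = 3.4598, W = 5.3521 kW


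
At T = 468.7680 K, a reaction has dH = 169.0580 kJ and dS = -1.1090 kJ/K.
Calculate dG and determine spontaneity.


T*dS = 468.7680 * -1.1090 = -519.8637 kJ
dG = 169.0580 + 519.8637 = 688.9217 kJ (non-spontaneous)

dG = 688.9217 kJ, non-spontaneous


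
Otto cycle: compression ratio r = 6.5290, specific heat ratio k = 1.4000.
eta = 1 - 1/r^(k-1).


r^(k-1) = 2.1181
eta = 1 - 1/2.1181 = 0.5279 = 52.7870%

52.7870%


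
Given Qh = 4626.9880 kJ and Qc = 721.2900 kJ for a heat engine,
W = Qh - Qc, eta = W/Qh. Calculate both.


W = 4626.9880 - 721.2900 = 3905.6980 kJ
eta = 3905.6980 / 4626.9880 = 0.8441 = 84.4112%

W = 3905.6980 kJ, eta = 84.4112%


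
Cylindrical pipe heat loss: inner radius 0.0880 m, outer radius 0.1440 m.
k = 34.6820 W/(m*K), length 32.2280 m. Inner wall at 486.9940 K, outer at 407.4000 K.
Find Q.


dT = 79.5940 K
ln(ro/ri) = 0.4925
Q = 2*pi*34.6820*32.2280*79.5940 / 0.4925 = 1135042.6728 W

1135042.6728 W


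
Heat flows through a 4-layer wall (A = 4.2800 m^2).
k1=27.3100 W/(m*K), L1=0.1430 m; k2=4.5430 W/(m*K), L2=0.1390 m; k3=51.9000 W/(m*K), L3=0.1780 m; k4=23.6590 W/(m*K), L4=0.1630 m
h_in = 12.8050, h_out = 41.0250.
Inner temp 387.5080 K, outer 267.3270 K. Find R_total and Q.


R_conv_in = 1/(12.8050*4.2800) = 0.0182
R_1 = 0.1430/(27.3100*4.2800) = 0.0012
R_2 = 0.1390/(4.5430*4.2800) = 0.0071
R_3 = 0.1780/(51.9000*4.2800) = 0.0008
R_4 = 0.1630/(23.6590*4.2800) = 0.0016
R_conv_out = 1/(41.0250*4.2800) = 0.0057
R_total = 0.0347 K/W
Q = 120.1810 / 0.0347 = 3460.9638 W

R_total = 0.0347 K/W, Q = 3460.9638 W


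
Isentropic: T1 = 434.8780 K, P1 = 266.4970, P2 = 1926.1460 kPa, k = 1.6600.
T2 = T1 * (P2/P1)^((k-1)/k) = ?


(k-1)/k = 0.3976
(P2/P1)^exp = 2.1955
T2 = 434.8780 * 2.1955 = 954.7646 K

954.7646 K


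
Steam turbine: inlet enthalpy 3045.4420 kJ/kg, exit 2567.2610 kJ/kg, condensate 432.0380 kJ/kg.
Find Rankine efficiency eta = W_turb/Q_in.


W = 478.1810 kJ/kg
Q_in = 2613.4040 kJ/kg
eta = 0.1830 = 18.2972%

eta = 18.2972%


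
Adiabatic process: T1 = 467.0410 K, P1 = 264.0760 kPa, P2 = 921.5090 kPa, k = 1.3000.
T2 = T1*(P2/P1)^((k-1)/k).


(k-1)/k = 0.2308
(P2/P1)^exp = 1.3343
T2 = 467.0410 * 1.3343 = 623.1746 K

623.1746 K


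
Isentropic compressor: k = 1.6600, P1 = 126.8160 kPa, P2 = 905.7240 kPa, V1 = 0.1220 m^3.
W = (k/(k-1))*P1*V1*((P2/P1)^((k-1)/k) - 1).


(k-1)/k = 0.3976
(P2/P1)^exp = 2.1851
W = 2.5152 * 126.8160 * 0.1220 * (2.1851 - 1) = 46.1162 kJ

46.1162 kJ


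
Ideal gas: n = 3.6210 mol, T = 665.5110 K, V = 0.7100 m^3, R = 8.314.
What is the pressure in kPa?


P = nRT/V = 3.6210 * 8.314 * 665.5110 / 0.7100
= 20035.2047 / 0.7100 = 28218.5981 Pa = 28.2186 kPa

28.2186 kPa


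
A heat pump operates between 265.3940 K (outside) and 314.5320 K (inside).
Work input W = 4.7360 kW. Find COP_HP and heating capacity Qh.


COP = 314.5320 / 49.1380 = 6.4010
Qh = 6.4010 * 4.7360 = 30.3151 kW

COP = 6.4010, Qh = 30.3151 kW


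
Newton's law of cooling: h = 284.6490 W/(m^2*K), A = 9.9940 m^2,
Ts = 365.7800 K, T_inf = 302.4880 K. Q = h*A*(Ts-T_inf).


dT = 63.2920 K
Q = 284.6490 * 9.9940 * 63.2920 = 180051.9491 W

180051.9491 W


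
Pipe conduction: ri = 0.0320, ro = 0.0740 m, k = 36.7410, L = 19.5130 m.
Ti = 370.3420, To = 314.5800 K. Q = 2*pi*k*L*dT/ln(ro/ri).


dT = 55.7620 K
ln(ro/ri) = 0.8383
Q = 2*pi*36.7410*19.5130*55.7620 / 0.8383 = 299625.4085 W

299625.4085 W


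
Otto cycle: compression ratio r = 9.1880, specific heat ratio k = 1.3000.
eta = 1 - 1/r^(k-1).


r^(k-1) = 1.9452
eta = 1 - 1/1.9452 = 0.4859 = 48.5916%

48.5916%


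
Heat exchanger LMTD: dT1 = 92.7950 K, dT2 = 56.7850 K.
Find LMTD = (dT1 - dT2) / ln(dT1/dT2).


dT1/dT2 = 1.6341
ln(dT1/dT2) = 0.4911
LMTD = 36.0100 / 0.4911 = 73.3221 K

73.3221 K


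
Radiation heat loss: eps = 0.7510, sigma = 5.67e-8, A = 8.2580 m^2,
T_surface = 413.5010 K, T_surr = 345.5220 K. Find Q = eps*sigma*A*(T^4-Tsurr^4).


T^4 = 2.9235e+10
Tsurr^4 = 1.4253e+10
Q = 0.7510 * 5.67e-8 * 8.2580 * 1.4982e+10 = 5268.3804 W

5268.3804 W


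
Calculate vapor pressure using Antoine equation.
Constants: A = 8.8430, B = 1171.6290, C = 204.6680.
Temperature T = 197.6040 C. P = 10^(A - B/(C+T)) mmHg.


C+T = 402.2720
B/(C+T) = 2.9125
log10(P) = 8.8430 - 2.9125 = 5.9305
P = 10^5.9305 = 852060.9590 mmHg

852060.9590 mmHg


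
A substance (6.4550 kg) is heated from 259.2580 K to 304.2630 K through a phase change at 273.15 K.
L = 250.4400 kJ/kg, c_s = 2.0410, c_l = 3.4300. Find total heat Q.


Q1 (sensible, solid) = 6.4550 * 2.0410 * 13.8920 = 183.0223 kJ
Q2 (latent) = 6.4550 * 250.4400 = 1616.5902 kJ
Q3 (sensible, liquid) = 6.4550 * 3.4300 * 31.1130 = 688.8620 kJ
Q_total = 2488.4746 kJ

2488.4746 kJ


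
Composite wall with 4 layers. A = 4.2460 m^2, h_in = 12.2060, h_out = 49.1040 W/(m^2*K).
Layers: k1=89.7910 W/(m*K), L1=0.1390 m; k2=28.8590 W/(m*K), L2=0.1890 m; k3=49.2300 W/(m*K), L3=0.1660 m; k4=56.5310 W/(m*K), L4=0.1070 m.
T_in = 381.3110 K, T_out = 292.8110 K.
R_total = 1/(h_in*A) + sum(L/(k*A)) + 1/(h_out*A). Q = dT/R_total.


R_conv_in = 1/(12.2060*4.2460) = 0.0193
R_1 = 0.1390/(89.7910*4.2460) = 0.0004
R_2 = 0.1890/(28.8590*4.2460) = 0.0015
R_3 = 0.1660/(49.2300*4.2460) = 0.0008
R_4 = 0.1070/(56.5310*4.2460) = 0.0004
R_conv_out = 1/(49.1040*4.2460) = 0.0048
R_total = 0.0272 K/W
Q = 88.5000 / 0.0272 = 3249.1055 W

R_total = 0.0272 K/W, Q = 3249.1055 W


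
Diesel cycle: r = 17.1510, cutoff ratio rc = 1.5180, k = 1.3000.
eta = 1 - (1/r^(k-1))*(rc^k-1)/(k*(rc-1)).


r^(k-1) = 2.3458
rc^k = 1.7205
eta = 0.5439 = 54.3889%

54.3889%


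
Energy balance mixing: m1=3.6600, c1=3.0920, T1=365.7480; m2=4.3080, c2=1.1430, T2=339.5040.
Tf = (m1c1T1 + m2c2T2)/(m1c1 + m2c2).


num = 5810.8003
den = 16.2408
Tf = 357.7911 K

357.7911 K


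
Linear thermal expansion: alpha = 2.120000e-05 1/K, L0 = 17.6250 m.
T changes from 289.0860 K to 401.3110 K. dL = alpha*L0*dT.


dT = 112.2250 K
dL = 2.120000e-05 * 17.6250 * 112.2250 = 0.041933 m
L_final = 17.666933 m

dL = 0.041933 m


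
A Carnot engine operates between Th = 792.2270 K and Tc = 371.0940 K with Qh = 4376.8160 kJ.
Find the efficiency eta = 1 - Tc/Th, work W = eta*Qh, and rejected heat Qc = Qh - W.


eta = 1 - 371.0940/792.2270 = 0.5316
W = 0.5316 * 4376.8160 = 2326.6332 kJ
Qc = 4376.8160 - 2326.6332 = 2050.1828 kJ

eta = 53.1581%, W = 2326.6332 kJ, Qc = 2050.1828 kJ


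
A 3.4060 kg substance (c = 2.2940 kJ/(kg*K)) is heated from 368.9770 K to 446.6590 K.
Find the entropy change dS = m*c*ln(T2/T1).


T2/T1 = 1.2105
ln(T2/T1) = 0.1911
dS = 3.4060 * 2.2940 * 0.1911 = 1.4928 kJ/K

1.4928 kJ/K


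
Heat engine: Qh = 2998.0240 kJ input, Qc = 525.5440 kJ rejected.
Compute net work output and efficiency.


W = 2998.0240 - 525.5440 = 2472.4800 kJ
eta = 2472.4800 / 2998.0240 = 0.8247 = 82.4703%

W = 2472.4800 kJ, eta = 82.4703%


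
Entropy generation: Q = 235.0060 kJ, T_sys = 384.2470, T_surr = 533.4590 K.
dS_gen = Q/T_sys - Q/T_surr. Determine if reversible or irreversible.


dS_sys = 235.0060/384.2470 = 0.6116 kJ/K
dS_surr = -235.0060/533.4590 = -0.4405 kJ/K
dS_gen = 0.6116 - 0.4405 = 0.1711 kJ/K (irreversible)

dS_gen = 0.1711 kJ/K, irreversible


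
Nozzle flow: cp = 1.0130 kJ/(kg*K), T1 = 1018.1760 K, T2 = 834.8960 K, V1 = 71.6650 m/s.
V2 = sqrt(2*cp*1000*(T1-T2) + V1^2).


dT = 183.2800 K
2*cp*1000*dT = 371325.2800
V1^2 = 5135.8722
V2 = sqrt(376461.1522) = 613.5643 m/s

613.5643 m/s


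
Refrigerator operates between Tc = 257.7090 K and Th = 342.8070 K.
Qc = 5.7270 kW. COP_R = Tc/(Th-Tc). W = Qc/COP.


COP = 257.7090 / 85.0980 = 3.0284
W = 5.7270 / 3.0284 = 1.8911 kW

COP = 3.0284, W = 1.8911 kW


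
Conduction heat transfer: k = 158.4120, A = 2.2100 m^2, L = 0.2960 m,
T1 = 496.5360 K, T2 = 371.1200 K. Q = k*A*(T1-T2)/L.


dT = 125.4160 K
Q = 158.4120 * 2.2100 * 125.4160 / 0.2960 = 148334.2995 W

148334.2995 W


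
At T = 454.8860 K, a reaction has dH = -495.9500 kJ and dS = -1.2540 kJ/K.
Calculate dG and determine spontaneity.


T*dS = 454.8860 * -1.2540 = -570.4270 kJ
dG = -495.9500 + 570.4270 = 74.4770 kJ (non-spontaneous)

dG = 74.4770 kJ, non-spontaneous


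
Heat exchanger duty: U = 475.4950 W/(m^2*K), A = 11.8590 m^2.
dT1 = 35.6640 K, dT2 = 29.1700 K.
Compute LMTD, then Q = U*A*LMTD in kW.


LMTD = 32.3083 K
Q = 475.4950 * 11.8590 * 32.3083 = 182183.1074 W = 182.1831 kW

182.1831 kW


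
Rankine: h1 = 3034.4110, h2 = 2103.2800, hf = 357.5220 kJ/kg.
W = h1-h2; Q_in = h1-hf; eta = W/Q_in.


W = 931.1310 kJ/kg
Q_in = 2676.8890 kJ/kg
eta = 0.3478 = 34.7841%

eta = 34.7841%


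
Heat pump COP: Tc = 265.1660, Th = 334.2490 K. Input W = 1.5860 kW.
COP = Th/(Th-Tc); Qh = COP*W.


COP = 334.2490 / 69.0830 = 4.8384
Qh = 4.8384 * 1.5860 = 7.6737 kW

COP = 4.8384, Qh = 7.6737 kW


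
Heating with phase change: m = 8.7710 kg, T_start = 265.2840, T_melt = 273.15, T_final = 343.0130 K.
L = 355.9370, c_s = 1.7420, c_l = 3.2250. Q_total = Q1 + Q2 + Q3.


Q1 (sensible, solid) = 8.7710 * 1.7420 * 7.8660 = 120.1853 kJ
Q2 (latent) = 8.7710 * 355.9370 = 3121.9234 kJ
Q3 (sensible, liquid) = 8.7710 * 3.2250 * 69.8630 = 1976.1780 kJ
Q_total = 5218.2867 kJ

5218.2867 kJ


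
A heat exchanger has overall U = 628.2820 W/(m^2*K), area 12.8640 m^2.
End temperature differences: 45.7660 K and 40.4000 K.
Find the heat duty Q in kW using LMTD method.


LMTD = 43.0272 K
Q = 628.2820 * 12.8640 * 43.0272 = 347755.6655 W = 347.7557 kW

347.7557 kW


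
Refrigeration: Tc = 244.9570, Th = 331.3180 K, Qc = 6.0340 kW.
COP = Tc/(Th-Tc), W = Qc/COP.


COP = 244.9570 / 86.3610 = 2.8364
W = 6.0340 / 2.8364 = 2.1273 kW

COP = 2.8364, W = 2.1273 kW


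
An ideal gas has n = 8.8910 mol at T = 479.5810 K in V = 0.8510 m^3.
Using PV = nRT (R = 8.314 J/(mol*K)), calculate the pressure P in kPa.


P = nRT/V = 8.8910 * 8.314 * 479.5810 / 0.8510
= 35450.5191 / 0.8510 = 41657.4843 Pa = 41.6575 kPa

41.6575 kPa


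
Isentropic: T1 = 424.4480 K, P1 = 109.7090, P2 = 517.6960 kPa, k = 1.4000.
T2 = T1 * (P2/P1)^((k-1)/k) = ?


(k-1)/k = 0.2857
(P2/P1)^exp = 1.5578
T2 = 424.4480 * 1.5578 = 661.2232 K

661.2232 K


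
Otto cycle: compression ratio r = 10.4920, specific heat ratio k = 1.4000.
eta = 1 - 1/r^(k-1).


r^(k-1) = 2.5606
eta = 1 - 1/2.5606 = 0.6095 = 60.9468%

60.9468%


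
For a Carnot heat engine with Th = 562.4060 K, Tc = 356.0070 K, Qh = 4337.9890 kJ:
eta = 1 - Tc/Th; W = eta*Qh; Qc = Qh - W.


eta = 1 - 356.0070/562.4060 = 0.3670
W = 0.3670 * 4337.9890 = 1592.0111 kJ
Qc = 4337.9890 - 1592.0111 = 2745.9779 kJ

eta = 36.6993%, W = 1592.0111 kJ, Qc = 2745.9779 kJ


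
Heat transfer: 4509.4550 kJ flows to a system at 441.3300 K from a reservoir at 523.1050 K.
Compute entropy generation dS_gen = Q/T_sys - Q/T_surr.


dS_sys = 4509.4550/441.3300 = 10.2179 kJ/K
dS_surr = -4509.4550/523.1050 = -8.6206 kJ/K
dS_gen = 10.2179 - 8.6206 = 1.5973 kJ/K (irreversible)

dS_gen = 1.5973 kJ/K, irreversible


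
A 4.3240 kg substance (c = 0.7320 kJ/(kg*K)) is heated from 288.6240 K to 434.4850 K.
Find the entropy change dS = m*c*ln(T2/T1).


T2/T1 = 1.5054
ln(T2/T1) = 0.4090
dS = 4.3240 * 0.7320 * 0.4090 = 1.2947 kJ/K

1.2947 kJ/K


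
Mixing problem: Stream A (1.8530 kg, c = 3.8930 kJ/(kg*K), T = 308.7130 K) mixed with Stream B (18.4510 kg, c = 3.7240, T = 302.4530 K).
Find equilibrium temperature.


num = 23008.9785
den = 75.9253
Tf = 303.0478 K

303.0478 K


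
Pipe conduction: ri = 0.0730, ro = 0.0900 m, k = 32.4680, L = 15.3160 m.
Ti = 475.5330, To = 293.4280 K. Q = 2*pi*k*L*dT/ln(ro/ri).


dT = 182.1050 K
ln(ro/ri) = 0.2094
Q = 2*pi*32.4680*15.3160*182.1050 / 0.2094 = 2717873.2105 W

2717873.2105 W


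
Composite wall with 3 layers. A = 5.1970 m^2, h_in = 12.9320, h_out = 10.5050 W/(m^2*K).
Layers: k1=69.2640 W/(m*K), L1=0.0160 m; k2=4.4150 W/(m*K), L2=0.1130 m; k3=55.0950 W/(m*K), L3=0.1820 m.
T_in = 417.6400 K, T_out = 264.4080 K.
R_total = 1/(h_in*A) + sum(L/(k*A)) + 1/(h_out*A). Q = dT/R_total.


R_conv_in = 1/(12.9320*5.1970) = 0.0149
R_1 = 0.0160/(69.2640*5.1970) = 4.4449e-05
R_2 = 0.1130/(4.4150*5.1970) = 0.0049
R_3 = 0.1820/(55.0950*5.1970) = 0.0006
R_conv_out = 1/(10.5050*5.1970) = 0.0183
R_total = 0.0388 K/W
Q = 153.2320 / 0.0388 = 3949.1672 W

R_total = 0.0388 K/W, Q = 3949.1672 W


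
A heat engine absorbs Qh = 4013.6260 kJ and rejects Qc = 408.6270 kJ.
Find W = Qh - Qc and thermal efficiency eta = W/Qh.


W = 4013.6260 - 408.6270 = 3604.9990 kJ
eta = 3604.9990 / 4013.6260 = 0.8982 = 89.8190%

W = 3604.9990 kJ, eta = 89.8190%


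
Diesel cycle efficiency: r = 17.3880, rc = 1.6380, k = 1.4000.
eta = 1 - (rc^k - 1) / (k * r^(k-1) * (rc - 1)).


r^(k-1) = 3.1340
rc^k = 1.9954
eta = 0.6444 = 64.4395%

64.4395%


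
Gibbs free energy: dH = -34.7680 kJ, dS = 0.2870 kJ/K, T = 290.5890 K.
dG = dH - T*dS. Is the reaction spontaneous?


T*dS = 290.5890 * 0.2870 = 83.3990 kJ
dG = -34.7680 - 83.3990 = -118.1670 kJ (spontaneous)

dG = -118.1670 kJ, spontaneous


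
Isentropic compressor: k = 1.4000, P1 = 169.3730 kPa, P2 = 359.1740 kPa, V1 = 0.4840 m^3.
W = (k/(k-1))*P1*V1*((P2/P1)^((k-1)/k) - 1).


(k-1)/k = 0.2857
(P2/P1)^exp = 1.2396
W = 3.5000 * 169.3730 * 0.4840 * (1.2396 - 1) = 68.7397 kJ

68.7397 kJ


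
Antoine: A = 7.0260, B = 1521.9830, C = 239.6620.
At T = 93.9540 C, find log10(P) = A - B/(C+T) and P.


C+T = 333.6160
B/(C+T) = 4.5621
log10(P) = 7.0260 - 4.5621 = 2.4639
P = 10^2.4639 = 291.0179 mmHg

291.0179 mmHg


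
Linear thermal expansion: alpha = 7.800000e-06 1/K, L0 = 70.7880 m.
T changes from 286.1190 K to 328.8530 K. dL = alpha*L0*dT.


dT = 42.7340 K
dL = 7.800000e-06 * 70.7880 * 42.7340 = 0.023595 m
L_final = 70.811595 m

dL = 0.023595 m


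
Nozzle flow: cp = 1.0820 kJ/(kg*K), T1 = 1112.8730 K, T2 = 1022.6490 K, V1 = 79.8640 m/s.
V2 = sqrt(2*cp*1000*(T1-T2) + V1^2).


dT = 90.2240 K
2*cp*1000*dT = 195244.7360
V1^2 = 6378.2585
V2 = sqrt(201622.9945) = 449.0245 m/s

449.0245 m/s


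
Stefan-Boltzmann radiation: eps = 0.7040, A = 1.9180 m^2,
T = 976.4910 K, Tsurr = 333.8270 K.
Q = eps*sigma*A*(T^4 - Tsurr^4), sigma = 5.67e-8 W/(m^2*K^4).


T^4 = 9.0923e+11
Tsurr^4 = 1.2419e+10
Q = 0.7040 * 5.67e-8 * 1.9180 * 8.9681e+11 = 68660.1061 W

68660.1061 W


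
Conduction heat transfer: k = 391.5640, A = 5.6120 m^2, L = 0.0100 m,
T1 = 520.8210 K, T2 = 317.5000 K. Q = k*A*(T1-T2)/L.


dT = 203.3210 K
Q = 391.5640 * 5.6120 * 203.3210 / 0.0100 = 4.4679e+07 W

4.4679e+07 W


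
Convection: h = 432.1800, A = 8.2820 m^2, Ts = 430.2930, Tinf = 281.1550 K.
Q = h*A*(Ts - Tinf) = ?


dT = 149.1380 K
Q = 432.1800 * 8.2820 * 149.1380 = 533811.8447 W

533811.8447 W


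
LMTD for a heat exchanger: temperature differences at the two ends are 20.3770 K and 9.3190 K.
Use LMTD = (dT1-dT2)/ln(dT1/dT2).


dT1/dT2 = 2.1866
ln(dT1/dT2) = 0.7824
LMTD = 11.0580 / 0.7824 = 14.1343 K

14.1343 K


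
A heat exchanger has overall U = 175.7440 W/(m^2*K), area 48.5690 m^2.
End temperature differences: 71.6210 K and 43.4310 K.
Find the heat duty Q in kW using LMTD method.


LMTD = 56.3558 K
Q = 175.7440 * 48.5690 * 56.3558 = 481036.6423 W = 481.0366 kW

481.0366 kW


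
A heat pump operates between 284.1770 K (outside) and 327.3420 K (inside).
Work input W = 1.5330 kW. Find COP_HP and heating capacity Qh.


COP = 327.3420 / 43.1650 = 7.5835
Qh = 7.5835 * 1.5330 = 11.6255 kW

COP = 7.5835, Qh = 11.6255 kW


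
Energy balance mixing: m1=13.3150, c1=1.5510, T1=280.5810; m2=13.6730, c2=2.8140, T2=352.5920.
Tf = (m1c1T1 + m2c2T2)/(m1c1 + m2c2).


num = 19360.7038
den = 59.1274
Tf = 327.4405 K

327.4405 K


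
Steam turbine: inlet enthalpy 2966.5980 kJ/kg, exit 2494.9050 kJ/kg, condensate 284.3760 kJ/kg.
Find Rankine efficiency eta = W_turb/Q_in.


W = 471.6930 kJ/kg
Q_in = 2682.2220 kJ/kg
eta = 0.1759 = 17.5859%

eta = 17.5859%


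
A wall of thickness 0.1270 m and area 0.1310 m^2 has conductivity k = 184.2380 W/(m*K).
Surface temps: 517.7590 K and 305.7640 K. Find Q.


dT = 211.9950 K
Q = 184.2380 * 0.1310 * 211.9950 / 0.1270 = 40287.6934 W

40287.6934 W


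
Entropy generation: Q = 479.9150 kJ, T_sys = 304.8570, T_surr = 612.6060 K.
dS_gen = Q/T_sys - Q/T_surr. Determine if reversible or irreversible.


dS_sys = 479.9150/304.8570 = 1.5742 kJ/K
dS_surr = -479.9150/612.6060 = -0.7834 kJ/K
dS_gen = 1.5742 - 0.7834 = 0.7908 kJ/K (irreversible)

dS_gen = 0.7908 kJ/K, irreversible


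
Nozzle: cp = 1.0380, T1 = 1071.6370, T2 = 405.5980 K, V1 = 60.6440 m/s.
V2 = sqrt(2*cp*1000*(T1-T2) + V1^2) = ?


dT = 666.0390 K
2*cp*1000*dT = 1382696.9640
V1^2 = 3677.6947
V2 = sqrt(1386374.6587) = 1177.4441 m/s

1177.4441 m/s


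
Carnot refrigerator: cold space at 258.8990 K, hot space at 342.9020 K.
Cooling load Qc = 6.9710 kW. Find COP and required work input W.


COP = 258.8990 / 84.0030 = 3.0820
W = 6.9710 / 3.0820 = 2.2618 kW

COP = 3.0820, W = 2.2618 kW


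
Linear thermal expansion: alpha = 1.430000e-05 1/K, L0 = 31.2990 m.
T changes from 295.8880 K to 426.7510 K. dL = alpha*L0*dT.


dT = 130.8630 K
dL = 1.430000e-05 * 31.2990 * 130.8630 = 0.058571 m
L_final = 31.357571 m

dL = 0.058571 m


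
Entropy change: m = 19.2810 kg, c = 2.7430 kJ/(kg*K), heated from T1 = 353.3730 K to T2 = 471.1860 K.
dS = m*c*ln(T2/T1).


T2/T1 = 1.3334
ln(T2/T1) = 0.2877
dS = 19.2810 * 2.7430 * 0.2877 = 15.2173 kJ/K

15.2173 kJ/K


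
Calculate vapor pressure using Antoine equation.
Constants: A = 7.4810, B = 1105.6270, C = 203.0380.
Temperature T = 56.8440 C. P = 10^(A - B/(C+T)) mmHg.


C+T = 259.8820
B/(C+T) = 4.2543
log10(P) = 7.4810 - 4.2543 = 3.2267
P = 10^3.2267 = 1685.2240 mmHg

1685.2240 mmHg


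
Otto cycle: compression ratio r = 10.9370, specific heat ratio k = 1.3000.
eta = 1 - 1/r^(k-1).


r^(k-1) = 2.0496
eta = 1 - 1/2.0496 = 0.5121 = 51.2100%

51.2100%


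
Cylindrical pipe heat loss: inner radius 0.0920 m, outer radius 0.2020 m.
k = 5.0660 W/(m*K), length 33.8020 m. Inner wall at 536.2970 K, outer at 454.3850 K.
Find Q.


dT = 81.9120 K
ln(ro/ri) = 0.7865
Q = 2*pi*5.0660*33.8020*81.9120 / 0.7865 = 112059.2687 W

112059.2687 W


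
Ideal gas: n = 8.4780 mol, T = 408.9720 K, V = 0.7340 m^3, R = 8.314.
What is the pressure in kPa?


P = nRT/V = 8.4780 * 8.314 * 408.9720 / 0.7340
= 28826.8380 / 0.7340 = 39273.6213 Pa = 39.2736 kPa

39.2736 kPa


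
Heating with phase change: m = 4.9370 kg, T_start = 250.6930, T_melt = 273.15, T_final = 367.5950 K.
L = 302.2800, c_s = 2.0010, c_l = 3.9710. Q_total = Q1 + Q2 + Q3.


Q1 (sensible, solid) = 4.9370 * 2.0010 * 22.4570 = 221.8513 kJ
Q2 (latent) = 4.9370 * 302.2800 = 1492.3564 kJ
Q3 (sensible, liquid) = 4.9370 * 3.9710 * 94.4450 = 1851.5779 kJ
Q_total = 3565.7855 kJ

3565.7855 kJ


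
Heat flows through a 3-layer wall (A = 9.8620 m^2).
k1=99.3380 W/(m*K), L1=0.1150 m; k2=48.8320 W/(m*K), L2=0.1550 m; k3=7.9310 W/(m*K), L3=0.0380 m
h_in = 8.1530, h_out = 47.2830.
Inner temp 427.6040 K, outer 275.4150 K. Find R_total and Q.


R_conv_in = 1/(8.1530*9.8620) = 0.0124
R_1 = 0.1150/(99.3380*9.8620) = 0.0001
R_2 = 0.1550/(48.8320*9.8620) = 0.0003
R_3 = 0.0380/(7.9310*9.8620) = 0.0005
R_conv_out = 1/(47.2830*9.8620) = 0.0021
R_total = 0.0155 K/W
Q = 152.1890 / 0.0155 = 9814.4317 W

R_total = 0.0155 K/W, Q = 9814.4317 W


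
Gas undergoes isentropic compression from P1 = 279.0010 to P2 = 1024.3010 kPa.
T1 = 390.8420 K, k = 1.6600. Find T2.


(k-1)/k = 0.3976
(P2/P1)^exp = 1.6771
T2 = 390.8420 * 1.6771 = 655.4943 K

655.4943 K


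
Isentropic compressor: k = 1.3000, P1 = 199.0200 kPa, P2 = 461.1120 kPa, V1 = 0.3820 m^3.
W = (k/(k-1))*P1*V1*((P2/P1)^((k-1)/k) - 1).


(k-1)/k = 0.2308
(P2/P1)^exp = 1.2140
W = 4.3333 * 199.0200 * 0.3820 * (1.2140 - 1) = 70.4930 kJ

70.4930 kJ


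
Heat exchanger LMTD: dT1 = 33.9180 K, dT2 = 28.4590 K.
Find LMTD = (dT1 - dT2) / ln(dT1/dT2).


dT1/dT2 = 1.1918
ln(dT1/dT2) = 0.1755
LMTD = 5.4590 / 0.1755 = 31.1087 K

31.1087 K


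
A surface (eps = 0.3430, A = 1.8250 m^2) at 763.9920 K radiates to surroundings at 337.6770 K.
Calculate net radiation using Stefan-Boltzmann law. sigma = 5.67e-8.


T^4 = 3.4069e+11
Tsurr^4 = 1.3002e+10
Q = 0.3430 * 5.67e-8 * 1.8250 * 3.2768e+11 = 11630.4481 W

11630.4481 W


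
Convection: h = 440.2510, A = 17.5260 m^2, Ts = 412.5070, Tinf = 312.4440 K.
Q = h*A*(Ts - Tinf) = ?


dT = 100.0630 K
Q = 440.2510 * 17.5260 * 100.0630 = 772070.0005 W

772070.0005 W


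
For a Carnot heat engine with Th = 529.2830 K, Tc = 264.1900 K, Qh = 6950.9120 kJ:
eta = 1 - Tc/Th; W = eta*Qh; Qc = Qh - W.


eta = 1 - 264.1900/529.2830 = 0.5009
W = 0.5009 * 6950.9120 = 3481.3854 kJ
Qc = 6950.9120 - 3481.3854 = 3469.5266 kJ

eta = 50.0853%, W = 3481.3854 kJ, Qc = 3469.5266 kJ


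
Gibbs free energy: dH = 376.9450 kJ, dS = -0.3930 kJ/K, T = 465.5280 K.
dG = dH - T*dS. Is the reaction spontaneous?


T*dS = 465.5280 * -0.3930 = -182.9525 kJ
dG = 376.9450 + 182.9525 = 559.8975 kJ (non-spontaneous)

dG = 559.8975 kJ, non-spontaneous


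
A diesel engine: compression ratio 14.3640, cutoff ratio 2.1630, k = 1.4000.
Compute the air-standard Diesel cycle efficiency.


r^(k-1) = 2.9034
rc^k = 2.9450
eta = 0.5886 = 58.8573%

58.8573%


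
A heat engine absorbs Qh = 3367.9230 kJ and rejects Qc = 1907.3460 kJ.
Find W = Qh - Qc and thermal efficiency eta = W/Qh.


W = 3367.9230 - 1907.3460 = 1460.5770 kJ
eta = 1460.5770 / 3367.9230 = 0.4337 = 43.3673%

W = 1460.5770 kJ, eta = 43.3673%


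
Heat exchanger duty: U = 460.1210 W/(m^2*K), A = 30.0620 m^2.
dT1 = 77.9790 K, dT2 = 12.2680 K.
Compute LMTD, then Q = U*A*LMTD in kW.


LMTD = 35.5301 K
Q = 460.1210 * 30.0620 * 35.5301 = 491458.1118 W = 491.4581 kW

491.4581 kW


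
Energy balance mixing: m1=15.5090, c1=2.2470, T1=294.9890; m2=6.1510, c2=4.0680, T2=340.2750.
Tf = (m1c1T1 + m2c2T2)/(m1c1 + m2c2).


num = 18794.4422
den = 59.8710
Tf = 313.9157 K

313.9157 K


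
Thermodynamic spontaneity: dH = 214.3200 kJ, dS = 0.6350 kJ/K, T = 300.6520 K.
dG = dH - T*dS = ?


T*dS = 300.6520 * 0.6350 = 190.9140 kJ
dG = 214.3200 - 190.9140 = 23.4060 kJ (non-spontaneous)

dG = 23.4060 kJ, non-spontaneous


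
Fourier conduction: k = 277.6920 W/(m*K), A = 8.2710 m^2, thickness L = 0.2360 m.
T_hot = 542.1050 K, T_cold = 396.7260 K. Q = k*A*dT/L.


dT = 145.3790 K
Q = 277.6920 * 8.2710 * 145.3790 / 0.2360 = 1414852.1642 W

1414852.1642 W


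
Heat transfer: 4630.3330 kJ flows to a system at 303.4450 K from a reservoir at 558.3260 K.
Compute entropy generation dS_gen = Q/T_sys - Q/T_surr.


dS_sys = 4630.3330/303.4450 = 15.2592 kJ/K
dS_surr = -4630.3330/558.3260 = -8.2932 kJ/K
dS_gen = 15.2592 - 8.2932 = 6.9660 kJ/K (irreversible)

dS_gen = 6.9660 kJ/K, irreversible


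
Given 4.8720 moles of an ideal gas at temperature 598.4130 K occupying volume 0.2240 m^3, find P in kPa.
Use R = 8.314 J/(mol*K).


P = nRT/V = 4.8720 * 8.314 * 598.4130 / 0.2240
= 24239.2021 / 0.2240 = 108210.7236 Pa = 108.2107 kPa

108.2107 kPa


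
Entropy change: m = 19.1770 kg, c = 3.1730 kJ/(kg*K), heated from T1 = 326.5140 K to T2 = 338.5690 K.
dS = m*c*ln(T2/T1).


T2/T1 = 1.0369
ln(T2/T1) = 0.0363
dS = 19.1770 * 3.1730 * 0.0363 = 2.2061 kJ/K

2.2061 kJ/K


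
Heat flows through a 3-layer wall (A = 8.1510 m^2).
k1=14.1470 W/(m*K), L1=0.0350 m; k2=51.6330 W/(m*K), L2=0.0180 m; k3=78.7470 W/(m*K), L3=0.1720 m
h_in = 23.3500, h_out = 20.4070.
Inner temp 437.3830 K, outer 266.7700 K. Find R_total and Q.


R_conv_in = 1/(23.3500*8.1510) = 0.0053
R_1 = 0.0350/(14.1470*8.1510) = 0.0003
R_2 = 0.0180/(51.6330*8.1510) = 4.2770e-05
R_3 = 0.1720/(78.7470*8.1510) = 0.0003
R_conv_out = 1/(20.4070*8.1510) = 0.0060
R_total = 0.0119 K/W
Q = 170.6130 / 0.0119 = 14361.0206 W

R_total = 0.0119 K/W, Q = 14361.0206 W


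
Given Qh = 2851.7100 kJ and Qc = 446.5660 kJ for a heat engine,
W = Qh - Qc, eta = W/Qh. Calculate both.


W = 2851.7100 - 446.5660 = 2405.1440 kJ
eta = 2405.1440 / 2851.7100 = 0.8434 = 84.3404%

W = 2405.1440 kJ, eta = 84.3404%


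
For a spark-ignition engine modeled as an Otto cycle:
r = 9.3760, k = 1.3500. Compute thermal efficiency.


r^(k-1) = 2.1888
eta = 1 - 1/2.1888 = 0.5431 = 54.3129%

54.3129%


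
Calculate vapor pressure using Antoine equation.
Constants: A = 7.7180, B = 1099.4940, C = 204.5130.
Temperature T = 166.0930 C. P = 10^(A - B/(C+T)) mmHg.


C+T = 370.6060
B/(C+T) = 2.9667
log10(P) = 7.7180 - 2.9667 = 4.7513
P = 10^4.7513 = 56396.6937 mmHg

56396.6937 mmHg


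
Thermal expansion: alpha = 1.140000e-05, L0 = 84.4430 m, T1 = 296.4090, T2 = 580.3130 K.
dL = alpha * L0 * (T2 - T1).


dT = 283.9040 K
dL = 1.140000e-05 * 84.4430 * 283.9040 = 0.273300 m
L_final = 84.716300 m

dL = 0.273300 m


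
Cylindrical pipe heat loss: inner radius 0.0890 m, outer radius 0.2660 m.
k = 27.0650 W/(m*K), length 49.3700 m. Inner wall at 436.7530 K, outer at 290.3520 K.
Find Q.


dT = 146.4010 K
ln(ro/ri) = 1.0949
Q = 2*pi*27.0650*49.3700*146.4010 / 1.0949 = 1122629.6415 W

1122629.6415 W


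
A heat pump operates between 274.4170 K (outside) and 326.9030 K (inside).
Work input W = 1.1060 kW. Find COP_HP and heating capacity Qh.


COP = 326.9030 / 52.4860 = 6.2284
Qh = 6.2284 * 1.1060 = 6.8886 kW

COP = 6.2284, Qh = 6.8886 kW


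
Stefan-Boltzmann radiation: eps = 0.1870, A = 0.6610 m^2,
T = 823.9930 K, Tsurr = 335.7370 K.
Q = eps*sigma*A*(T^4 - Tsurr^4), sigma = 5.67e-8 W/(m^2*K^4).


T^4 = 4.6099e+11
Tsurr^4 = 1.2706e+10
Q = 0.1870 * 5.67e-8 * 0.6610 * 4.4829e+11 = 3141.8277 W

3141.8277 W


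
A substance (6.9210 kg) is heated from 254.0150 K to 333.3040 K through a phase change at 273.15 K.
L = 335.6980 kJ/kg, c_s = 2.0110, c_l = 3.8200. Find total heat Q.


Q1 (sensible, solid) = 6.9210 * 2.0110 * 19.1350 = 266.3234 kJ
Q2 (latent) = 6.9210 * 335.6980 = 2323.3659 kJ
Q3 (sensible, liquid) = 6.9210 * 3.8200 * 60.1540 = 1590.3647 kJ
Q_total = 4180.0540 kJ

4180.0540 kJ


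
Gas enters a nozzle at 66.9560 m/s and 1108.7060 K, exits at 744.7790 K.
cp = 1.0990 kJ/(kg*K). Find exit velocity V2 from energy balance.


dT = 363.9270 K
2*cp*1000*dT = 799911.5460
V1^2 = 4483.1059
V2 = sqrt(804394.6519) = 896.8805 m/s

896.8805 m/s


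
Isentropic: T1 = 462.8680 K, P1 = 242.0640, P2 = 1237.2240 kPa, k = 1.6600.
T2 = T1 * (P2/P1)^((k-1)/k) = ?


(k-1)/k = 0.3976
(P2/P1)^exp = 1.9129
T2 = 462.8680 * 1.9129 = 885.4359 K

885.4359 K


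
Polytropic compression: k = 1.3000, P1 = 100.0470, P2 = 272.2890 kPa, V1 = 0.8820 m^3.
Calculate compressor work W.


(k-1)/k = 0.2308
(P2/P1)^exp = 1.2599
W = 4.3333 * 100.0470 * 0.8820 * (1.2599 - 1) = 99.3898 kJ

99.3898 kJ


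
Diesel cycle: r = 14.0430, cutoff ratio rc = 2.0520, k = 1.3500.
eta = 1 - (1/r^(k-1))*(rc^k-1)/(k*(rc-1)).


r^(k-1) = 2.5212
rc^k = 2.6390
eta = 0.5423 = 54.2260%

54.2260%


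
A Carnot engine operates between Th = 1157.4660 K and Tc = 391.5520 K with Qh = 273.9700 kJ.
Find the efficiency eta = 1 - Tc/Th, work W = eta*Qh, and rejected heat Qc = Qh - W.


eta = 1 - 391.5520/1157.4660 = 0.6617
W = 0.6617 * 273.9700 = 181.2904 kJ
Qc = 273.9700 - 181.2904 = 92.6796 kJ

eta = 66.1716%, W = 181.2904 kJ, Qc = 92.6796 kJ


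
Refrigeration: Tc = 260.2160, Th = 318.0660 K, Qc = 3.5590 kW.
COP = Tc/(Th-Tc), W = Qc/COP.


COP = 260.2160 / 57.8500 = 4.4981
W = 3.5590 / 4.4981 = 0.7912 kW

COP = 4.4981, W = 0.7912 kW


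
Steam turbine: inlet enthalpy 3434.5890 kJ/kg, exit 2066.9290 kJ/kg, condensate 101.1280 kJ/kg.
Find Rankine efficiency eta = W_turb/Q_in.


W = 1367.6600 kJ/kg
Q_in = 3333.4610 kJ/kg
eta = 0.4103 = 41.0282%

eta = 41.0282%


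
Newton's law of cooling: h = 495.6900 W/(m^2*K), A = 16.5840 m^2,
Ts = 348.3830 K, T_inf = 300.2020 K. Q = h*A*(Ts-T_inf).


dT = 48.1810 K
Q = 495.6900 * 16.5840 * 48.1810 = 396073.0167 W

396073.0167 W


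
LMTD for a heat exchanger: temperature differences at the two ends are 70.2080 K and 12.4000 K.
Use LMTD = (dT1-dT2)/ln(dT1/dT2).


dT1/dT2 = 5.6619
ln(dT1/dT2) = 1.7338
LMTD = 57.8080 / 1.7338 = 33.3425 K

33.3425 K


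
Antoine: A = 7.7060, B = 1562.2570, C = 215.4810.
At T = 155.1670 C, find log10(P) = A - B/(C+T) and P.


C+T = 370.6480
B/(C+T) = 4.2149
log10(P) = 7.7060 - 4.2149 = 3.4911
P = 10^3.4911 = 3097.8873 mmHg

3097.8873 mmHg


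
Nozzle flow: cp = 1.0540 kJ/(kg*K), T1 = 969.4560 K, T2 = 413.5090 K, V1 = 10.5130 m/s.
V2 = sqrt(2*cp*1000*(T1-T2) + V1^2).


dT = 555.9470 K
2*cp*1000*dT = 1171936.2760
V1^2 = 110.5232
V2 = sqrt(1172046.7992) = 1082.6111 m/s

1082.6111 m/s


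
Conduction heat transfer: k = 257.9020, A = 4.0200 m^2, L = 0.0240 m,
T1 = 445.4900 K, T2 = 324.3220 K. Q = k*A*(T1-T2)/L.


dT = 121.1680 K
Q = 257.9020 * 4.0200 * 121.1680 / 0.0240 = 5234286.1473 W

5234286.1473 W


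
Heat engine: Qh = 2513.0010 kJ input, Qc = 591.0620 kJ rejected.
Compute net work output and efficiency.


W = 2513.0010 - 591.0620 = 1921.9390 kJ
eta = 1921.9390 / 2513.0010 = 0.7648 = 76.4798%

W = 1921.9390 kJ, eta = 76.4798%


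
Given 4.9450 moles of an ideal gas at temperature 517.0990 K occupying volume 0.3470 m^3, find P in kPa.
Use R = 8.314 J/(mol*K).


P = nRT/V = 4.9450 * 8.314 * 517.0990 / 0.3470
= 21259.3516 / 0.3470 = 61266.1429 Pa = 61.2661 kPa

61.2661 kPa


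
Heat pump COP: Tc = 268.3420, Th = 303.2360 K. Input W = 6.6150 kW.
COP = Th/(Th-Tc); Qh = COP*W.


COP = 303.2360 / 34.8940 = 8.6902
Qh = 8.6902 * 6.6150 = 57.4857 kW

COP = 8.6902, Qh = 57.4857 kW


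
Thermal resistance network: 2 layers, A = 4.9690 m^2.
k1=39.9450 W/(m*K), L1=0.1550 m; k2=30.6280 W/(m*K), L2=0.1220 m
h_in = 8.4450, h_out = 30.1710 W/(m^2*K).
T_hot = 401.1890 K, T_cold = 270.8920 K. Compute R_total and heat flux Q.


R_conv_in = 1/(8.4450*4.9690) = 0.0238
R_1 = 0.1550/(39.9450*4.9690) = 0.0008
R_2 = 0.1220/(30.6280*4.9690) = 0.0008
R_conv_out = 1/(30.1710*4.9690) = 0.0067
R_total = 0.0321 K/W
Q = 130.2970 / 0.0321 = 4061.2254 W

R_total = 0.0321 K/W, Q = 4061.2254 W
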